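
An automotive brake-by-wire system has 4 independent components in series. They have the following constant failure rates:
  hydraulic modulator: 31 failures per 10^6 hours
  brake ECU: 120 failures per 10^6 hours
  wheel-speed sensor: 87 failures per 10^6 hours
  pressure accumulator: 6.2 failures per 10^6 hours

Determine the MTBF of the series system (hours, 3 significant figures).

4100

Series of exponential components: λ_sys = Σ λ_i
λ_sys = 0.000031 + 0.00012 + 0.000087 + 0.0000062 = 2.4420e-04 /h
MTBF = 1 / λ_sys = 4100 h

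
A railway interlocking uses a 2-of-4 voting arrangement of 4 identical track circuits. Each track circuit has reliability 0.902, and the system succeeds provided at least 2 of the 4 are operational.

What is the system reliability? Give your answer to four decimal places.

R = Σ_{i=2}^{4} C(4,i) p^i (1−p)^{4−i} with p = 0.902
C(4,2)·0.902^2·0.098^2 = 0.046883
C(4,3)·0.902^3·0.098^1 = 0.287677
C(4,4)·0.902^4·0.098^0 = 0.661951
Sum = 0.9965

0.9965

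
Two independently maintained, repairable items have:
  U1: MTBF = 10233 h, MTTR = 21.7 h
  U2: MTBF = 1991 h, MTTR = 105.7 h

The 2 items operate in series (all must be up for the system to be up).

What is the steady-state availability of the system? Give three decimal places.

A(U1) = MTBF/(MTBF+MTTR) = 10233/(10233+21.7) = 0.997884
A(U2) = MTBF/(MTBF+MTTR) = 1991/(1991+105.7) = 0.949587
Series availability: 0.997884 × 0.949587 = 0.948

0.948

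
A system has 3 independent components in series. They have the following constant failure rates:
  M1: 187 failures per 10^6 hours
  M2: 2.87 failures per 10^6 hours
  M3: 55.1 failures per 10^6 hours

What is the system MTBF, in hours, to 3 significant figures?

Series of exponential components: λ_sys = Σ λ_i
λ_sys = 0.000187 + 0.00000287 + 0.0000551 = 2.4497e-04 /h
MTBF = 1 / λ_sys = 4080 h

4080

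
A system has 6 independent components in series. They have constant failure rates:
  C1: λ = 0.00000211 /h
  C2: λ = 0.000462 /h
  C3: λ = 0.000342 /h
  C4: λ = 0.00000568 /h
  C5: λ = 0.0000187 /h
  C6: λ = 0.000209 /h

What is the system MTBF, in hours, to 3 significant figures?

Series of exponential components: λ_sys = Σ λ_i
λ_sys = 0.00000211 + 0.000462 + 0.000342 + 0.00000568 + 0.0000187 + 0.000209 = 1.0395e-03 /h
MTBF = 1 / λ_sys = 962 h

962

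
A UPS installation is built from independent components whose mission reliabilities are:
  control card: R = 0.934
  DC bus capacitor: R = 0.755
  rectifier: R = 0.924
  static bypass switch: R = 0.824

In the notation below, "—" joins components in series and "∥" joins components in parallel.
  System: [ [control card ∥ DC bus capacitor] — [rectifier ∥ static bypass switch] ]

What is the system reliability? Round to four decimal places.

Parallel (control card and DC bus capacitor): 1 − (1 − 0.934000)(1 − 0.755000) = 0.983830
Parallel (rectifier and static bypass switch): 1 − (1 − 0.924000)(1 − 0.824000) = 0.986624
Series ([0.983830] and [0.986624]): 0.983830 × 0.986624 = 0.9707

0.9707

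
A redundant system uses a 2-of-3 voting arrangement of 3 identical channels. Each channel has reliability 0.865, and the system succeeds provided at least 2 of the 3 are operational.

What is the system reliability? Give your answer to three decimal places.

0.950

R = Σ_{i=2}^{3} C(3,i) p^i (1−p)^{3−i} with p = 0.865
C(3,2)·0.865^2·0.135^1 = 0.30303
C(3,3)·0.865^3·0.135^0 = 0.64721
Sum = 0.950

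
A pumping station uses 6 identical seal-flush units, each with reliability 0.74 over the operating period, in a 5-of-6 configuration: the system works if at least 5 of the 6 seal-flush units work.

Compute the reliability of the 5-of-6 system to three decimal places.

0.510

R = Σ_{i=5}^{6} C(6,i) p^i (1−p)^{6−i} with p = 0.74
C(6,5)·0.74^5·0.26^1 = 0.34617
C(6,6)·0.74^6·0.26^0 = 0.16421
Sum = 0.510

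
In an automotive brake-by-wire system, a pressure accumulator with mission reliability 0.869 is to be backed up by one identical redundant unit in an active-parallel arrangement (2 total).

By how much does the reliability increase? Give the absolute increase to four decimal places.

0.1138

R_before = 0.869
R_after = 1 − (1 − 0.869)^2 = 0.9828
ΔR = 0.9828 − 0.869 = 0.1138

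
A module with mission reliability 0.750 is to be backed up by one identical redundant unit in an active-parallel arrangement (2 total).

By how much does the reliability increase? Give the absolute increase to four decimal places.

0.1875

R_before = 0.750
R_after = 1 − (1 − 0.750)^2 = 0.9375
ΔR = 0.9375 − 0.750 = 0.1875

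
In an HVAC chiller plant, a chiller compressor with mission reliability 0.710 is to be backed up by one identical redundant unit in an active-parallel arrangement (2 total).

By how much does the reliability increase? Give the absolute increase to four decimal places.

0.2059

R_before = 0.710
R_after = 1 − (1 − 0.710)^2 = 0.9159
ΔR = 0.9159 − 0.710 = 0.2059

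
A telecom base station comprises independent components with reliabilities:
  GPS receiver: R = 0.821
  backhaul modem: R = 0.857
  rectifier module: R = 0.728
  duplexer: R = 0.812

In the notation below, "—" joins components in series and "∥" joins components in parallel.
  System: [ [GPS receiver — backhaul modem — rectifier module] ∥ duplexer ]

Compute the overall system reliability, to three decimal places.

0.908

Series (GPS receiver, backhaul modem, and rectifier module): 0.82100 × 0.85700 × 0.72800 = 0.51222
Parallel ([0.51222] and duplexer): 1 − (1 − 0.51222)(1 − 0.81200) = 0.908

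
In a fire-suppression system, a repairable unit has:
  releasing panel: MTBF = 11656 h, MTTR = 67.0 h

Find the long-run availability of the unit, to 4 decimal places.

0.9943

A(releasing panel) = MTBF/(MTBF+MTTR) = 11656/(11656+67.0) = 0.9943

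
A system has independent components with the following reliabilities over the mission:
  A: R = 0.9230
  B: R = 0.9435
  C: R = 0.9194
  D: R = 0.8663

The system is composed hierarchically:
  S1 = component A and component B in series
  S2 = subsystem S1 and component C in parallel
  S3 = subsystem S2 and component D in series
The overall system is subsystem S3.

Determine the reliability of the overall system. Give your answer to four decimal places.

Series (A and B): 0.923000 × 0.943500 = 0.870851
Parallel ([0.870851] and C): 1 − (1 − 0.870851)(1 − 0.919400) = 0.989591
Series ([0.989591] and D): 0.989591 × 0.866300 = 0.8573

0.8573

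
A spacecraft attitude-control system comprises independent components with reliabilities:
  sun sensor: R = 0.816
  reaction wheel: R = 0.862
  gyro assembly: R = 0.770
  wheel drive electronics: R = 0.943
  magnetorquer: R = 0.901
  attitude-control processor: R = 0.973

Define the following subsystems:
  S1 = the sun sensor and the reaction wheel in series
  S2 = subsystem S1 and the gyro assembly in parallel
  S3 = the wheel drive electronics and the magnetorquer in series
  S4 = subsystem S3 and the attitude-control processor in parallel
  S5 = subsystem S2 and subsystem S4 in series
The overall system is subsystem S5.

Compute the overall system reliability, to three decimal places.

Series (sun sensor and reaction wheel): 0.81600 × 0.86200 = 0.70339
Parallel ([0.70339] and gyro assembly): 1 − (1 − 0.70339)(1 − 0.77000) = 0.93178
Series (wheel drive electronics and magnetorquer): 0.94300 × 0.90100 = 0.84964
Parallel ([0.84964] and attitude-control processor): 1 − (1 − 0.84964)(1 − 0.97300) = 0.99594
Series ([0.93178] and [0.99594]): 0.93178 × 0.99594 = 0.928

0.928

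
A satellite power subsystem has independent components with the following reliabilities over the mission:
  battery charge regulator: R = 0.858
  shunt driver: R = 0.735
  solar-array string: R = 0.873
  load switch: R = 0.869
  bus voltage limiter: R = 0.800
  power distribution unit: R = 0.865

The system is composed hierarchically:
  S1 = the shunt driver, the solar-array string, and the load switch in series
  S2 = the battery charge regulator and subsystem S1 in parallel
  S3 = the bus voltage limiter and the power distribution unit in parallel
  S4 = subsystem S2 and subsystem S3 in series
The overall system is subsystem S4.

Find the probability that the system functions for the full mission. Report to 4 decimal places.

Series (shunt driver, solar-array string, and load switch): 0.735000 × 0.873000 × 0.869000 = 0.557598
Parallel (battery charge regulator and [0.557598]): 1 − (1 − 0.858000)(1 − 0.557598) = 0.937179
Parallel (bus voltage limiter and power distribution unit): 1 − (1 − 0.800000)(1 − 0.865000) = 0.973000
Series ([0.937179] and [0.973000]): 0.937179 × 0.973000 = 0.9119

0.9119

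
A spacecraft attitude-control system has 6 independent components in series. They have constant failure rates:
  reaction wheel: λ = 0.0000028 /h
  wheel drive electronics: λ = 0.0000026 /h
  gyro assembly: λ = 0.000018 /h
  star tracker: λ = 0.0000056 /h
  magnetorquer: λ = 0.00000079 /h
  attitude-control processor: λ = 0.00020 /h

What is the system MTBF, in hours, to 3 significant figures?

4350

Series of exponential components: λ_sys = Σ λ_i
λ_sys = 0.0000028 + 0.0000026 + 0.000018 + 0.0000056 + 0.00000079 + 0.00020 = 2.2979e-04 /h
MTBF = 1 / λ_sys = 4350 h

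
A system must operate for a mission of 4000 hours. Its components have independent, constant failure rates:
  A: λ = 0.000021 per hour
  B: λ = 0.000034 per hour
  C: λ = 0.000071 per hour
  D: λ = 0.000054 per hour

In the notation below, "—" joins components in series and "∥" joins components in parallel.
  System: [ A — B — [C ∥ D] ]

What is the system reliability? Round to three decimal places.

R(A) = exp(−0.000021 × 4000) = 0.91943
R(B) = exp(−0.000034 × 4000) = 0.87284
R(C) = exp(−0.000071 × 4000) = 0.75277
R(D) = exp(−0.000054 × 4000) = 0.80574
Parallel (C and D): 1 − (1 − 0.75277)(1 − 0.80574) = 0.95197
Series (A, B, and [0.95197]): 0.91943 × 0.87284 × 0.95197 = 0.764

0.764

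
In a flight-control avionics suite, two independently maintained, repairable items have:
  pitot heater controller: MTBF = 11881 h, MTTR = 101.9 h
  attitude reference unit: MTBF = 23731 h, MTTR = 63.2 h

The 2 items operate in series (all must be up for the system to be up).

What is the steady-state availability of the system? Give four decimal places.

A(pitot heater controller) = MTBF/(MTBF+MTTR) = 11881/(11881+101.9) = 0.991496
A(attitude reference unit) = MTBF/(MTBF+MTTR) = 23731/(23731+63.2) = 0.997344
Series availability: 0.991496 × 0.997344 = 0.9889

0.9889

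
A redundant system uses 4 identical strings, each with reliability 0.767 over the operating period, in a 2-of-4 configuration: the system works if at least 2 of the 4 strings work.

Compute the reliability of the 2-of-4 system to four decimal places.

0.9582

R = Σ_{i=2}^{4} C(4,i) p^i (1−p)^{4−i} with p = 0.767
C(4,2)·0.767^2·0.233^2 = 0.191626
C(4,3)·0.767^3·0.233^1 = 0.420535
C(4,4)·0.767^4·0.233^0 = 0.346084
Sum = 0.9582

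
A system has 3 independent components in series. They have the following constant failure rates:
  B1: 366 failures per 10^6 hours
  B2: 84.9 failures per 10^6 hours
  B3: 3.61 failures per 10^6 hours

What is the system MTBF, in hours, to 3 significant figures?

Series of exponential components: λ_sys = Σ λ_i
λ_sys = 0.000366 + 0.0000849 + 0.00000361 = 4.5451e-04 /h
MTBF = 1 / λ_sys = 2200 h

2200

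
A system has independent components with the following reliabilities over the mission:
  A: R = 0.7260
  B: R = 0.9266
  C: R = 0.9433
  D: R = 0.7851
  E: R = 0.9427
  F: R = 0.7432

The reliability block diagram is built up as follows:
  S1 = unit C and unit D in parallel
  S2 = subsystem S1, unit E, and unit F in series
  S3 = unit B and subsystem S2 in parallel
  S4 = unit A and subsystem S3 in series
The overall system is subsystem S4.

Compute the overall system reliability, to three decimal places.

Parallel (C and D): 1 − (1 − 0.94330)(1 − 0.78510) = 0.98782
Series ([0.98782], E, and F): 0.98782 × 0.94270 × 0.74320 = 0.69208
Parallel (B and [0.69208]): 1 − (1 − 0.92660)(1 − 0.69208) = 0.97740
Series (A and [0.97740]): 0.72600 × 0.97740 = 0.710

0.710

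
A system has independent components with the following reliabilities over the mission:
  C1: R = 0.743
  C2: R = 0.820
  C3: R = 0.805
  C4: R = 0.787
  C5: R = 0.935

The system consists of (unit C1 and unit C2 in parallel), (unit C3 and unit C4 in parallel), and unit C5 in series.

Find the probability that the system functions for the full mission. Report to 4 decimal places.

0.8547

Parallel (C1 and C2): 1 − (1 − 0.743000)(1 − 0.820000) = 0.953740
Parallel (C3 and C4): 1 − (1 − 0.805000)(1 − 0.787000) = 0.958465
Series ([0.953740], [0.958465], and C5): 0.953740 × 0.958465 × 0.935000 = 0.8547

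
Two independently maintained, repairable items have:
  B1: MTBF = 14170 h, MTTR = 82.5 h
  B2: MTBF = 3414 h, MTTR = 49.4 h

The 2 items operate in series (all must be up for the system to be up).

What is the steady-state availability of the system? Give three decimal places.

0.980

A(B1) = MTBF/(MTBF+MTTR) = 14170/(14170+82.5) = 0.994212
A(B2) = MTBF/(MTBF+MTTR) = 3414/(3414+49.4) = 0.985737
Series availability: 0.994212 × 0.985737 = 0.980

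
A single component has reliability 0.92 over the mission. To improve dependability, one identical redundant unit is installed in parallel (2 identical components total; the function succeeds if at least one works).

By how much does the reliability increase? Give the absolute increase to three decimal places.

R_before = 0.92
R_after = 1 − (1 − 0.92)^2 = 0.994
ΔR = 0.994 − 0.92 = 0.074

0.074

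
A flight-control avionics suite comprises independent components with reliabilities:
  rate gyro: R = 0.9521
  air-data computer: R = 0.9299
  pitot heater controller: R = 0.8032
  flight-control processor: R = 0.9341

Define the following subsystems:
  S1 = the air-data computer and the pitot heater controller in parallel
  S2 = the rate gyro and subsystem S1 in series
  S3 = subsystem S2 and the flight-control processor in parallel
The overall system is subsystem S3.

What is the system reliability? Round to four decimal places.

0.9960

Parallel (air-data computer and pitot heater controller): 1 − (1 − 0.929900)(1 − 0.803200) = 0.986204
Series (rate gyro and [0.986204]): 0.952100 × 0.986204 = 0.938965
Parallel ([0.938965] and flight-control processor): 1 − (1 − 0.938965)(1 − 0.934100) = 0.9960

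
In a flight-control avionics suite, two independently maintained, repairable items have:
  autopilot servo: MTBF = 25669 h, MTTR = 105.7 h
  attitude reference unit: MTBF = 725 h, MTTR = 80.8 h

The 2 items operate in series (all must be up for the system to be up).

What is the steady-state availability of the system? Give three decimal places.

A(autopilot servo) = MTBF/(MTBF+MTTR) = 25669/(25669+105.7) = 0.995899
A(attitude reference unit) = MTBF/(MTBF+MTTR) = 725/(725+80.8) = 0.899727
Series availability: 0.995899 × 0.899727 = 0.896

0.896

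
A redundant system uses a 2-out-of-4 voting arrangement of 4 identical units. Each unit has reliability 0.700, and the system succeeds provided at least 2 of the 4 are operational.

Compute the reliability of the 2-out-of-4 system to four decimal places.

0.9163

R = Σ_{i=2}^{4} C(4,i) p^i (1−p)^{4−i} with p = 0.700
C(4,2)·0.700^2·0.300^2 = 0.264600
C(4,3)·0.700^3·0.300^1 = 0.411600
C(4,4)·0.700^4·0.300^0 = 0.240100
Sum = 0.9163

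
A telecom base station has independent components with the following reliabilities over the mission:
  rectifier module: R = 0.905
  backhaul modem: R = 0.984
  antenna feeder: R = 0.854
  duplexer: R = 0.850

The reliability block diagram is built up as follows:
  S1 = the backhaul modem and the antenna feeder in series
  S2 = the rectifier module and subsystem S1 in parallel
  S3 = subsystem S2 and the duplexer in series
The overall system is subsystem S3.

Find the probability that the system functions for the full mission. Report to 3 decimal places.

Series (backhaul modem and antenna feeder): 0.98400 × 0.85400 = 0.84034
Parallel (rectifier module and [0.84034]): 1 − (1 − 0.90500)(1 − 0.84034) = 0.98483
Series ([0.98483] and duplexer): 0.98483 × 0.85000 = 0.837

0.837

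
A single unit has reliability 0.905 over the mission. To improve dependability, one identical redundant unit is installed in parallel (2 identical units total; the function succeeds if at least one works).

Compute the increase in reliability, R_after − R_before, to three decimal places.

R_before = 0.905
R_after = 1 − (1 − 0.905)^2 = 0.991
ΔR = 0.991 − 0.905 = 0.086

0.086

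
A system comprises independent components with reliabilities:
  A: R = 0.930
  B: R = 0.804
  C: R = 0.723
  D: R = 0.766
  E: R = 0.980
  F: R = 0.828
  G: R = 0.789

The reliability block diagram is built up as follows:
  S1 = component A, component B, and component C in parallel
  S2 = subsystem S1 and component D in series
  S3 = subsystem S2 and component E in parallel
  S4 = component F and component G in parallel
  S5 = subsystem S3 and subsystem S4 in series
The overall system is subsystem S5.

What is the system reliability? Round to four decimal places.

0.9591

Parallel (A, B, and C): 1 − (1 − 0.930000)(1 − 0.804000)(1 − 0.723000) = 0.996200
Series ([0.996200] and D): 0.996200 × 0.766000 = 0.763089
Parallel ([0.763089] and E): 1 − (1 − 0.763089)(1 − 0.980000) = 0.995262
Parallel (F and G): 1 − (1 − 0.828000)(1 − 0.789000) = 0.963708
Series ([0.995262] and [0.963708]): 0.995262 × 0.963708 = 0.9591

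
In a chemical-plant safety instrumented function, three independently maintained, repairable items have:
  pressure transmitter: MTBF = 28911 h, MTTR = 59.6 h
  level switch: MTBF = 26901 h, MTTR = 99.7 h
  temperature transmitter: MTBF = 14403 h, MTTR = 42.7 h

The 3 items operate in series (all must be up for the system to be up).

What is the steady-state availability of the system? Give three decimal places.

0.991

A(pressure transmitter) = MTBF/(MTBF+MTTR) = 28911/(28911+59.6) = 0.997943
A(level switch) = MTBF/(MTBF+MTTR) = 26901/(26901+99.7) = 0.996308
A(temperature transmitter) = MTBF/(MTBF+MTTR) = 14403/(14403+42.7) = 0.997044
Series availability: 0.997943 × 0.996308 × 0.997044 = 0.991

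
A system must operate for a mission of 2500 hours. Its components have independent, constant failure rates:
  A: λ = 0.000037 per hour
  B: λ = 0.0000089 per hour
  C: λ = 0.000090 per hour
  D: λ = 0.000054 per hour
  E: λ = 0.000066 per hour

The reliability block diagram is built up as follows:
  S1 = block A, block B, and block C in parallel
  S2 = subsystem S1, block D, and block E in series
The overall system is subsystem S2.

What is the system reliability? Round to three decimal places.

R(A) = exp(−0.000037 × 2500) = 0.91165
R(B) = exp(−0.0000089 × 2500) = 0.97800
R(C) = exp(−0.000090 × 2500) = 0.79852
R(D) = exp(−0.000054 × 2500) = 0.87372
R(E) = exp(−0.000066 × 2500) = 0.84789
Parallel (A, B, and C): 1 − (1 − 0.91165)(1 − 0.97800)(1 − 0.79852) = 0.99961
Series ([0.99961], D, and E): 0.99961 × 0.87372 × 0.84789 = 0.741

0.741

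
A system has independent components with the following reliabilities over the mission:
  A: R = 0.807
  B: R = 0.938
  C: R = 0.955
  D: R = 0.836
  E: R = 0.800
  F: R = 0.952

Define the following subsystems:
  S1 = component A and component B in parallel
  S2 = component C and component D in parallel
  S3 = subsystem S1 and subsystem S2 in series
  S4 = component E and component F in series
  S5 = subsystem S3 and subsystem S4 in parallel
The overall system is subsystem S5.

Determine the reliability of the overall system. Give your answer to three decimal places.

0.995

Parallel (A and B): 1 − (1 − 0.80700)(1 − 0.93800) = 0.98803
Parallel (C and D): 1 − (1 − 0.95500)(1 − 0.83600) = 0.99262
Series ([0.98803] and [0.99262]): 0.98803 × 0.99262 = 0.98074
Series (E and F): 0.80000 × 0.95200 = 0.76160
Parallel ([0.98074] and [0.76160]): 1 − (1 − 0.98074)(1 − 0.76160) = 0.995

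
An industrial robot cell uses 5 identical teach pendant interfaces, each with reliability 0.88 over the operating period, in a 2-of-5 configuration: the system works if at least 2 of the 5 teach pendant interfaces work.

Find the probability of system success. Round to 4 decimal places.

0.9991

R = Σ_{i=2}^{5} C(5,i) p^i (1−p)^{5−i} with p = 0.88
C(5,2)·0.88^2·0.12^3 = 0.013382
C(5,3)·0.88^3·0.12^2 = 0.098132
C(5,4)·0.88^4·0.12^1 = 0.359817
C(5,5)·0.88^5·0.12^0 = 0.527732
Sum = 0.9991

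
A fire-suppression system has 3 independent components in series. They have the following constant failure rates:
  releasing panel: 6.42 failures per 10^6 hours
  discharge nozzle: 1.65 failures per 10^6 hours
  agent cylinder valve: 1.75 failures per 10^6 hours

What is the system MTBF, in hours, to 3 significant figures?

102000

Series of exponential components: λ_sys = Σ λ_i
λ_sys = 0.00000642 + 0.00000165 + 0.00000175 = 9.8200e-06 /h
MTBF = 1 / λ_sys = 102000 h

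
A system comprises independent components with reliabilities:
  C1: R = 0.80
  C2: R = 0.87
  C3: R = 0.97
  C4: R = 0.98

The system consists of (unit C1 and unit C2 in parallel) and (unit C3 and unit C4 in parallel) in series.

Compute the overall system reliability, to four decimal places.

0.9734

Parallel (C1 and C2): 1 − (1 − 0.800000)(1 − 0.870000) = 0.974000
Parallel (C3 and C4): 1 − (1 − 0.970000)(1 − 0.980000) = 0.999400
Series ([0.974000] and [0.999400]): 0.974000 × 0.999400 = 0.9734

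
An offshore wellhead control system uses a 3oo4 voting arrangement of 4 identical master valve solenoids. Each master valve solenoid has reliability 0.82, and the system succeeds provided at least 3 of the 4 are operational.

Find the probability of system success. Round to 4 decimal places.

R = Σ_{i=3}^{4} C(4,i) p^i (1−p)^{4−i} with p = 0.82
C(4,3)·0.82^3·0.18^1 = 0.396985
C(4,4)·0.82^4·0.18^0 = 0.452122
Sum = 0.8491

0.8491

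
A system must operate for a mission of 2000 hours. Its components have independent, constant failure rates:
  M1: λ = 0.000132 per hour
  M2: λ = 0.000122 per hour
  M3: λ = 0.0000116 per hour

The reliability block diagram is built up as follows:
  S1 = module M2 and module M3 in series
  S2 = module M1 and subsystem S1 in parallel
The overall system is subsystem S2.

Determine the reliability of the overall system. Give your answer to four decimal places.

0.9456

R(M1) = exp(−0.000132 × 2000) = 0.767974
R(M2) = exp(−0.000122 × 2000) = 0.783488
R(M3) = exp(−0.0000116 × 2000) = 0.977067
Series (M2 and M3): 0.783488 × 0.977067 = 0.765520
Parallel (M1 and [0.765520]): 1 − (1 − 0.767974)(1 − 0.765520) = 0.9456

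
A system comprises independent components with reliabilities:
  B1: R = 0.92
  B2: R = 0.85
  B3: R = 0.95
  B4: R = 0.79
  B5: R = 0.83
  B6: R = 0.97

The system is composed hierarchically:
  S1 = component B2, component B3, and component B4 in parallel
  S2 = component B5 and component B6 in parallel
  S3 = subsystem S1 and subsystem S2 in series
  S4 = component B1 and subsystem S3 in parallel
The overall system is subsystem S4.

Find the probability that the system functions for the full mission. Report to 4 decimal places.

Parallel (B2, B3, and B4): 1 − (1 − 0.850000)(1 − 0.950000)(1 − 0.790000) = 0.998425
Parallel (B5 and B6): 1 − (1 − 0.830000)(1 − 0.970000) = 0.994900
Series ([0.998425] and [0.994900]): 0.998425 × 0.994900 = 0.993333
Parallel (B1 and [0.993333]): 1 − (1 − 0.920000)(1 − 0.993333) = 0.9995

0.9995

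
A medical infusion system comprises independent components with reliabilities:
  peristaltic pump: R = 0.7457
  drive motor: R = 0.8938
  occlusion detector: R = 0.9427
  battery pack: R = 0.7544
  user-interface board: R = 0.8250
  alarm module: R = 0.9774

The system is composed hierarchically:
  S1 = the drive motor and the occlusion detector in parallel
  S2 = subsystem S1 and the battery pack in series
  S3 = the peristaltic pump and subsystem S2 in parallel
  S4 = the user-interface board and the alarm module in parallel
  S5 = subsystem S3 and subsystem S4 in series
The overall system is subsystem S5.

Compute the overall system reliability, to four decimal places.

0.9327

Parallel (drive motor and occlusion detector): 1 − (1 − 0.893800)(1 − 0.942700) = 0.993915
Series ([0.993915] and battery pack): 0.993915 × 0.754400 = 0.749809
Parallel (peristaltic pump and [0.749809]): 1 − (1 − 0.745700)(1 − 0.749809) = 0.936376
Parallel (user-interface board and alarm module): 1 − (1 − 0.825000)(1 − 0.977400) = 0.996045
Series ([0.936376] and [0.996045]): 0.936376 × 0.996045 = 0.9327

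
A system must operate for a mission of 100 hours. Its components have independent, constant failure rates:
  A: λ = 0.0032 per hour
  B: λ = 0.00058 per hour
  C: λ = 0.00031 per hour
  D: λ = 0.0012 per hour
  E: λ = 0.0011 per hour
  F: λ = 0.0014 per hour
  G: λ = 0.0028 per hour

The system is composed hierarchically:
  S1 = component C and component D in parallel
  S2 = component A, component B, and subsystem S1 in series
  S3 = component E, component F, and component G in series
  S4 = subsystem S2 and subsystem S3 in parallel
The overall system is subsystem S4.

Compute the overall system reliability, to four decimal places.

0.8695

R(A) = exp(−0.0032 × 100) = 0.726149
R(B) = exp(−0.00058 × 100) = 0.943650
R(C) = exp(−0.00031 × 100) = 0.969476
R(D) = exp(−0.0012 × 100) = 0.886920
R(E) = exp(−0.0011 × 100) = 0.895834
R(F) = exp(−0.0014 × 100) = 0.869358
R(G) = exp(−0.0028 × 100) = 0.755784
Parallel (C and D): 1 − (1 − 0.969476)(1 − 0.886920) = 0.996548
Series (A, B, and [0.996548]): 0.726149 × 0.943650 × 0.996548 = 0.682865
Series (E, F, and G): 0.895834 × 0.869358 × 0.755784 = 0.588605
Parallel ([0.682865] and [0.588605]): 1 − (1 − 0.682865)(1 − 0.588605) = 0.8695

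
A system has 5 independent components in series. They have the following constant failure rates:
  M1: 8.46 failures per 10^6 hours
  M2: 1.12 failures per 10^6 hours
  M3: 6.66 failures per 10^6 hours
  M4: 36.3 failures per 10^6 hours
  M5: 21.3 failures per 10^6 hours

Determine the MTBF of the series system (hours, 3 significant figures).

13500

Series of exponential components: λ_sys = Σ λ_i
λ_sys = 0.00000846 + 0.00000112 + 0.00000666 + 0.0000363 + 0.0000213 = 7.3840e-05 /h
MTBF = 1 / λ_sys = 13500 h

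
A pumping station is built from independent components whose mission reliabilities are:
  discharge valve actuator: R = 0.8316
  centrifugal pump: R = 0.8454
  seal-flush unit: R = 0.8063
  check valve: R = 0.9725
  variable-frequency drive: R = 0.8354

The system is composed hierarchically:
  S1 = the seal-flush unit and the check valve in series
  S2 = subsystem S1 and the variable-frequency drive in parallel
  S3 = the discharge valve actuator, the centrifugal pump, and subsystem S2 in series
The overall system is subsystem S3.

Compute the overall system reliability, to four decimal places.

0.6781

Series (seal-flush unit and check valve): 0.806300 × 0.972500 = 0.784127
Parallel ([0.784127] and variable-frequency drive): 1 − (1 − 0.784127)(1 − 0.835400) = 0.964467
Series (discharge valve actuator, centrifugal pump, and [0.964467]): 0.831600 × 0.845400 × 0.964467 = 0.6781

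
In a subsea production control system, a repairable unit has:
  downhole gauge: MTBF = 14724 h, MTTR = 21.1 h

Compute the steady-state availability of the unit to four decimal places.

0.9986

A(downhole gauge) = MTBF/(MTBF+MTTR) = 14724/(14724+21.1) = 0.9986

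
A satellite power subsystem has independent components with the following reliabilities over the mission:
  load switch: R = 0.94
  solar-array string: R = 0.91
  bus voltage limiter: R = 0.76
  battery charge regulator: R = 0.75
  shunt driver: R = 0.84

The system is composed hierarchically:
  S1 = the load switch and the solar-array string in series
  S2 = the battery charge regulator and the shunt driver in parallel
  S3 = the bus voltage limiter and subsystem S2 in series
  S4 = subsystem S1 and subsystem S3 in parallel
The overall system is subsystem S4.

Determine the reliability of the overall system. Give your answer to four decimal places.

Series (load switch and solar-array string): 0.940000 × 0.910000 = 0.855400
Parallel (battery charge regulator and shunt driver): 1 − (1 − 0.750000)(1 − 0.840000) = 0.960000
Series (bus voltage limiter and [0.960000]): 0.760000 × 0.960000 = 0.729600
Parallel ([0.855400] and [0.729600]): 1 − (1 − 0.855400)(1 − 0.729600) = 0.9609

0.9609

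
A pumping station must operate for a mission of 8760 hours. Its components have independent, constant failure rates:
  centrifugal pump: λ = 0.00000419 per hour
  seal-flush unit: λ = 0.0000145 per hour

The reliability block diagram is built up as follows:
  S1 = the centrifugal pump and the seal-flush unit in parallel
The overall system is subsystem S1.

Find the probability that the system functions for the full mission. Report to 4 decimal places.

0.9957

R(centrifugal pump) = exp(−0.00000419 × 8760) = 0.963961
R(seal-flush unit) = exp(−0.0000145 × 8760) = 0.880716
Parallel (centrifugal pump and seal-flush unit): 1 − (1 − 0.963961)(1 − 0.880716) = 0.9957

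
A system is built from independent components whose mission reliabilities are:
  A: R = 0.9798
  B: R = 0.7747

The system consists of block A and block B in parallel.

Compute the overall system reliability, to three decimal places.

Parallel (A and B): 1 − (1 − 0.97980)(1 − 0.77470) = 0.995

0.995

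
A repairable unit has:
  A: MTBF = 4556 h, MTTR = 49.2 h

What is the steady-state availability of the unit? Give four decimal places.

0.9893

A(A) = MTBF/(MTBF+MTTR) = 4556/(4556+49.2) = 0.9893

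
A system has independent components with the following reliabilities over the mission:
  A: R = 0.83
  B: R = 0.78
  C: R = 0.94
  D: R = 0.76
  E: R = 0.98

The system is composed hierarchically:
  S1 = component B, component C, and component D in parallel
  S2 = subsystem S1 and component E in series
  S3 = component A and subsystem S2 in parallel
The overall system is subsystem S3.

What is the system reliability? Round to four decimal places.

Parallel (B, C, and D): 1 − (1 − 0.780000)(1 − 0.940000)(1 − 0.760000) = 0.996832
Series ([0.996832] and E): 0.996832 × 0.980000 = 0.976895
Parallel (A and [0.976895]): 1 − (1 − 0.830000)(1 − 0.976895) = 0.9961

0.9961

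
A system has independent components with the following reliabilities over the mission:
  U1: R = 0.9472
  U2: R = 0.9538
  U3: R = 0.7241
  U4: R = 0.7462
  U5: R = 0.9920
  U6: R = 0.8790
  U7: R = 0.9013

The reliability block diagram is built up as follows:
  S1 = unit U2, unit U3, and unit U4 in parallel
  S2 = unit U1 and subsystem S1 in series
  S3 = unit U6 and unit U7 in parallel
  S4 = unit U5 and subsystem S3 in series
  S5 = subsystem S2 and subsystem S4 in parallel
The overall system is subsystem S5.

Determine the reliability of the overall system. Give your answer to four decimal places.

0.9989

Parallel (U2, U3, and U4): 1 − (1 − 0.953800)(1 − 0.724100)(1 − 0.746200) = 0.996765
Series (U1 and [0.996765]): 0.947200 × 0.996765 = 0.944136
Parallel (U6 and U7): 1 − (1 − 0.879000)(1 − 0.901300) = 0.988057
Series (U5 and [0.988057]): 0.992000 × 0.988057 = 0.980153
Parallel ([0.944136] and [0.980153]): 1 − (1 − 0.944136)(1 − 0.980153) = 0.9989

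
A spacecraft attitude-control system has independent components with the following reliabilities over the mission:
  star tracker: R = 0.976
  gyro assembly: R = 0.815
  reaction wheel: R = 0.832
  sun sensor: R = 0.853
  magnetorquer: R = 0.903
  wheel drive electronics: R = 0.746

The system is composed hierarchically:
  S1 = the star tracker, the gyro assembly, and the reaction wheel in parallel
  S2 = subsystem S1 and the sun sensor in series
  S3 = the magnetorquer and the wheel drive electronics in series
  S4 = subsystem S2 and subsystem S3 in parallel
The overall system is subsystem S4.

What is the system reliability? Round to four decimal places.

Parallel (star tracker, gyro assembly, and reaction wheel): 1 − (1 − 0.976000)(1 − 0.815000)(1 − 0.832000) = 0.999254
Series ([0.999254] and sun sensor): 0.999254 × 0.853000 = 0.852364
Series (magnetorquer and wheel drive electronics): 0.903000 × 0.746000 = 0.673638
Parallel ([0.852364] and [0.673638]): 1 − (1 − 0.852364)(1 − 0.673638) = 0.9518

0.9518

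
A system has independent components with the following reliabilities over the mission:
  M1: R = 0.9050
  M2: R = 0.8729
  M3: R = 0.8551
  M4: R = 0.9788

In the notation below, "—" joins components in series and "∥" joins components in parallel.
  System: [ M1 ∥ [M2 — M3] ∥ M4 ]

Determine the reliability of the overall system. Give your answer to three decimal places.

0.999

Series (M2 and M3): 0.87290 × 0.85510 = 0.74642
Parallel (M1, [0.74642], and M4): 1 − (1 − 0.90500)(1 − 0.74642)(1 − 0.97880) = 0.999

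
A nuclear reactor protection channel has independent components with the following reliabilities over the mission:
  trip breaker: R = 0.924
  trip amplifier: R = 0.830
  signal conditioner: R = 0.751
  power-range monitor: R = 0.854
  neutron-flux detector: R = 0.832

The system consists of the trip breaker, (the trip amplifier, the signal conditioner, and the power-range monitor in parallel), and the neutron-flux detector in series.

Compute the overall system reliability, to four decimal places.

0.7640

Parallel (trip amplifier, signal conditioner, and power-range monitor): 1 − (1 − 0.830000)(1 − 0.751000)(1 − 0.854000) = 0.993820
Series (trip breaker, [0.993820], and neutron-flux detector): 0.924000 × 0.993820 × 0.832000 = 0.7640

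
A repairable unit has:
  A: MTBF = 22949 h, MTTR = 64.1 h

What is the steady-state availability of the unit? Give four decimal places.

0.9972

A(A) = MTBF/(MTBF+MTTR) = 22949/(22949+64.1) = 0.9972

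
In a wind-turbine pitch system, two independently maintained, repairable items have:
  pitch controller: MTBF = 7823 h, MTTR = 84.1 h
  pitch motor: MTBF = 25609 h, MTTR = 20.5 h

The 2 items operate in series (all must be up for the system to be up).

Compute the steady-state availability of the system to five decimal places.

0.98857

A(pitch controller) = MTBF/(MTBF+MTTR) = 7823/(7823+84.1) = 0.989364
A(pitch motor) = MTBF/(MTBF+MTTR) = 25609/(25609+20.5) = 0.999200
Series availability: 0.989364 × 0.999200 = 0.98857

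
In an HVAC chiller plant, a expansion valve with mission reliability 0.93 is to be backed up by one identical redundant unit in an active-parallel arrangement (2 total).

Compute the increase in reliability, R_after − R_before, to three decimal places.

0.065

R_before = 0.93
R_after = 1 − (1 − 0.93)^2 = 0.995
ΔR = 0.995 − 0.93 = 0.065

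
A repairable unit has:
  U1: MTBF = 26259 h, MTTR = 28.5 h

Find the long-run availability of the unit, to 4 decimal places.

A(U1) = MTBF/(MTBF+MTTR) = 26259/(26259+28.5) = 0.9989

0.9989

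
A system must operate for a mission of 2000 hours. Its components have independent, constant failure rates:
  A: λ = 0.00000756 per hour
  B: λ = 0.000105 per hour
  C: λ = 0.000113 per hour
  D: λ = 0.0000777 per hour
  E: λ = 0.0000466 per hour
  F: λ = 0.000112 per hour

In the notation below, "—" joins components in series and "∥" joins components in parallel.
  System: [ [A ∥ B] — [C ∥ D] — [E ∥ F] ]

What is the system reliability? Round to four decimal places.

0.9508

R(A) = exp(−0.00000756 × 2000) = 0.984994
R(B) = exp(−0.000105 × 2000) = 0.810584
R(C) = exp(−0.000113 × 2000) = 0.797718
R(D) = exp(−0.0000777 × 2000) = 0.856073
R(E) = exp(−0.0000466 × 2000) = 0.911011
R(F) = exp(−0.000112 × 2000) = 0.799315
Parallel (A and B): 1 − (1 − 0.984994)(1 − 0.810584) = 0.997158
Parallel (C and D): 1 − (1 − 0.797718)(1 − 0.856073) = 0.970886
Parallel (E and F): 1 − (1 − 0.911011)(1 − 0.799315) = 0.982141
Series ([0.997158], [0.970886], and [0.982141]): 0.997158 × 0.970886 × 0.982141 = 0.9508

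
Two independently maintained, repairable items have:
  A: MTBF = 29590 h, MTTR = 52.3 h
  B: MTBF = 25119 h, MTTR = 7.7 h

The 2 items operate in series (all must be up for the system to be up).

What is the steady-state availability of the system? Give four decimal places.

0.9979

A(A) = MTBF/(MTBF+MTTR) = 29590/(29590+52.3) = 0.998236
A(B) = MTBF/(MTBF+MTTR) = 25119/(25119+7.7) = 0.999694
Series availability: 0.998236 × 0.999694 = 0.9979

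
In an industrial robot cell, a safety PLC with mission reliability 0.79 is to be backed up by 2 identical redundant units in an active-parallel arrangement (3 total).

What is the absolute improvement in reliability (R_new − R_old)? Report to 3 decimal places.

R_before = 0.79
R_after = 1 − (1 − 0.79)^3 = 0.991
ΔR = 0.991 − 0.79 = 0.201

0.201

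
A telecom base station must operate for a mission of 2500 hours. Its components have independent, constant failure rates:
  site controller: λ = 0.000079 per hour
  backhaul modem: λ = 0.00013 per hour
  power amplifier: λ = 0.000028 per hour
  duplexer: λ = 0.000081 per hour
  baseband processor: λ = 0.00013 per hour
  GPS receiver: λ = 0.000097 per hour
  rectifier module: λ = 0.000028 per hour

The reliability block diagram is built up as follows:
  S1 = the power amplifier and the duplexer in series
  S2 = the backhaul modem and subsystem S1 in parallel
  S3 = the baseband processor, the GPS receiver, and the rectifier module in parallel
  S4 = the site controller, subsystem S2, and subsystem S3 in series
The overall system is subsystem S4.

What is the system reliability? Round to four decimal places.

R(site controller) = exp(−0.000079 × 2500) = 0.820780
R(backhaul modem) = exp(−0.00013 × 2500) = 0.722527
R(power amplifier) = exp(−0.000028 × 2500) = 0.932394
R(duplexer) = exp(−0.000081 × 2500) = 0.816686
R(baseband processor) = exp(−0.00013 × 2500) = 0.722527
R(GPS receiver) = exp(−0.000097 × 2500) = 0.784664
R(rectifier module) = exp(−0.000028 × 2500) = 0.932394
Series (power amplifier and duplexer): 0.932394 × 0.816686 = 0.761473
Parallel (backhaul modem and [0.761473]): 1 − (1 − 0.722527)(1 − 0.761473) = 0.933815
Parallel (baseband processor, GPS receiver, and rectifier module): 1 − (1 − 0.722527)(1 − 0.784664)(1 − 0.932394) = 0.995961
Series (site controller, [0.933815], and [0.995961]): 0.820780 × 0.933815 × 0.995961 = 0.7634

0.7634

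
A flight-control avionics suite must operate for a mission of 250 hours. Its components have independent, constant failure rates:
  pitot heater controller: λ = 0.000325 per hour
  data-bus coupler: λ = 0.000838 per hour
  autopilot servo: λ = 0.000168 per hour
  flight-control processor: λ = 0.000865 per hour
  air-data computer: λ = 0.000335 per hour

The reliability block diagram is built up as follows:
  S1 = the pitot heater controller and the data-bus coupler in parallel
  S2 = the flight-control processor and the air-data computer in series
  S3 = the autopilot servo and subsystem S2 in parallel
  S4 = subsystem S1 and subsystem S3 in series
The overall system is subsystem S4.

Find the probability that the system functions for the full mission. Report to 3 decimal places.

R(pitot heater controller) = exp(−0.000325 × 250) = 0.92196
R(data-bus coupler) = exp(−0.000838 × 250) = 0.81099
R(autopilot servo) = exp(−0.000168 × 250) = 0.95887
R(flight-control processor) = exp(−0.000865 × 250) = 0.80553
R(air-data computer) = exp(−0.000335 × 250) = 0.91966
Parallel (pitot heater controller and data-bus coupler): 1 − (1 − 0.92196)(1 − 0.81099) = 0.98525
Series (flight-control processor and air-data computer): 0.80553 × 0.91966 = 0.74081
Parallel (autopilot servo and [0.74081]): 1 − (1 − 0.95887)(1 − 0.74081) = 0.98934
Series ([0.98525] and [0.98934]): 0.98525 × 0.98934 = 0.975

0.975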